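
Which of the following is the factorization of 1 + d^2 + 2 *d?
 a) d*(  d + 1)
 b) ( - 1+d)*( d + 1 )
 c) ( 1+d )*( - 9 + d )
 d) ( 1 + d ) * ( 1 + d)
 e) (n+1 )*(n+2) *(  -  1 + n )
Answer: d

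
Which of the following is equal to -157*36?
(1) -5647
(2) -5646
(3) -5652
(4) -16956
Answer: 3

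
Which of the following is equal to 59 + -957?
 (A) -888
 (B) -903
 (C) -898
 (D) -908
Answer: C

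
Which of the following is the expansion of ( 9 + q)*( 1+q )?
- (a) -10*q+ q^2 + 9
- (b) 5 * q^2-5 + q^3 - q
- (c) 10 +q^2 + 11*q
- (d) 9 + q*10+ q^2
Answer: d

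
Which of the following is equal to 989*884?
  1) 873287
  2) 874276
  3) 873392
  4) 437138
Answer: 2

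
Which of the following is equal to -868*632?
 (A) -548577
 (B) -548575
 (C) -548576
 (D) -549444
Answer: C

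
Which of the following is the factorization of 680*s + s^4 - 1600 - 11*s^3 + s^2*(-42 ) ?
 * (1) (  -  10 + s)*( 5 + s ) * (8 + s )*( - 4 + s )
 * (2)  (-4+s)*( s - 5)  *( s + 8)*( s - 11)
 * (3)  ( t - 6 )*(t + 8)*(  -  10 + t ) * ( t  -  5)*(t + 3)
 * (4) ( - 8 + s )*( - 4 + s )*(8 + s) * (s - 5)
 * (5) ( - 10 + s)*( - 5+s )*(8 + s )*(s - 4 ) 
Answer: 5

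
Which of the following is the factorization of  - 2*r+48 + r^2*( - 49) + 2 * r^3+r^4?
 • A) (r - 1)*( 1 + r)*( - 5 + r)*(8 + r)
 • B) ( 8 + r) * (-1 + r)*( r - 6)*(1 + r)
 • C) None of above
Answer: B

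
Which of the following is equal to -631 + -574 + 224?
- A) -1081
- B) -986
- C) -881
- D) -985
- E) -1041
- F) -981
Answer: F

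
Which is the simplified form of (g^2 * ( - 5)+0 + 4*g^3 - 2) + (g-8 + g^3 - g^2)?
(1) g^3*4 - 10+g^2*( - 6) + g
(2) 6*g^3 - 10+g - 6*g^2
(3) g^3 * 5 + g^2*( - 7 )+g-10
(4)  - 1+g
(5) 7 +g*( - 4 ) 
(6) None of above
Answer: 6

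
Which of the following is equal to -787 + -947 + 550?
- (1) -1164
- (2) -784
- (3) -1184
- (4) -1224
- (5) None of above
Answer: 3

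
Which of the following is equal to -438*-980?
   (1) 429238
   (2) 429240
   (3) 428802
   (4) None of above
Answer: 2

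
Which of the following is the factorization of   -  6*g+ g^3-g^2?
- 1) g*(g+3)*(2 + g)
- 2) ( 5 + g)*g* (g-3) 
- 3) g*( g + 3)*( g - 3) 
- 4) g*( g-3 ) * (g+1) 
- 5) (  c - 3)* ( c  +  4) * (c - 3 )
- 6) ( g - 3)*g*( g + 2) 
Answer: 6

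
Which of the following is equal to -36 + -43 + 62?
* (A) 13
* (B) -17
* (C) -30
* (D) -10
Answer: B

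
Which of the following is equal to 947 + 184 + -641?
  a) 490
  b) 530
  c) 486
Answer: a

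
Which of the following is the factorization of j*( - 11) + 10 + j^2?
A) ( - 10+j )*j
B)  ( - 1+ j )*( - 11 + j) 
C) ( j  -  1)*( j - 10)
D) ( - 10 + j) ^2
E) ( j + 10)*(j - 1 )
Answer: C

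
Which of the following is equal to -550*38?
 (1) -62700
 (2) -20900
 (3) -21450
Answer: 2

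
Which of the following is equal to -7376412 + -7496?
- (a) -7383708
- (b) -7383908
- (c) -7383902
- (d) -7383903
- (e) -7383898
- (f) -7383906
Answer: b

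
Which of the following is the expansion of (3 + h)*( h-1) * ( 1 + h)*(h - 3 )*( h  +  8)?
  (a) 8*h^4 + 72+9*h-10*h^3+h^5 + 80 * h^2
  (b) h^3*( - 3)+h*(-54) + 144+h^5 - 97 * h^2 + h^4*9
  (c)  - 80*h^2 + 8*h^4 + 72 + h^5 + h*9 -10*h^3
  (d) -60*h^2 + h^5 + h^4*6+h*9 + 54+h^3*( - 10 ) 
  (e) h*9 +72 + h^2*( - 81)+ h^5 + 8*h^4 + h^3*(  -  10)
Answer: c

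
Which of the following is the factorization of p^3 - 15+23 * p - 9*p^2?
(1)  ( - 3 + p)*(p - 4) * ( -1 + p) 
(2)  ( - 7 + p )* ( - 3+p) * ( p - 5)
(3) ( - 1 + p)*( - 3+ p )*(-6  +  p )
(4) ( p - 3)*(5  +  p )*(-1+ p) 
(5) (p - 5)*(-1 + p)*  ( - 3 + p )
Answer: 5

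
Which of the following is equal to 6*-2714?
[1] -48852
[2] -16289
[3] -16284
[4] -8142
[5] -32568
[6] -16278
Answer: 3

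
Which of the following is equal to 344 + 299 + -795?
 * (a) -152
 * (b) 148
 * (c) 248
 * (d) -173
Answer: a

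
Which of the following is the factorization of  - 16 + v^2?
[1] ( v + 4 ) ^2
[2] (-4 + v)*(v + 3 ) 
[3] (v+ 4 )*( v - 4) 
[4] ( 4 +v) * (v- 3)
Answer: 3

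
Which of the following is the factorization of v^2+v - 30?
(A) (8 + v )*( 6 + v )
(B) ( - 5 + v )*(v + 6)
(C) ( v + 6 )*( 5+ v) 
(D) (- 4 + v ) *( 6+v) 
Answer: B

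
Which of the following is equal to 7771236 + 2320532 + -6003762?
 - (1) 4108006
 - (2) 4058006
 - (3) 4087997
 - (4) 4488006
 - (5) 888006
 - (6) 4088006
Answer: 6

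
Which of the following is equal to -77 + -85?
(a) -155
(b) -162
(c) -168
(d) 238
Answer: b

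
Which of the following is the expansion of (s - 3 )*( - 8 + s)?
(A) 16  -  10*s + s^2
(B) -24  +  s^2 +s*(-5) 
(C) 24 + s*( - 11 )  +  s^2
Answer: C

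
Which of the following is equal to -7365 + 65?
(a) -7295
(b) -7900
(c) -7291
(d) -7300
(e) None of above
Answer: d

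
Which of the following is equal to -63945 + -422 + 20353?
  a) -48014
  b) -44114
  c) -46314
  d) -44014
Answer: d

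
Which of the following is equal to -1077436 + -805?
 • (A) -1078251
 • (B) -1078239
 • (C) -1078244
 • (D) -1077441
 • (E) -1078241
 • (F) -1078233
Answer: E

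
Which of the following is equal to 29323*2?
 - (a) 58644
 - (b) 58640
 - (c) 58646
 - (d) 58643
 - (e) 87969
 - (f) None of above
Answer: c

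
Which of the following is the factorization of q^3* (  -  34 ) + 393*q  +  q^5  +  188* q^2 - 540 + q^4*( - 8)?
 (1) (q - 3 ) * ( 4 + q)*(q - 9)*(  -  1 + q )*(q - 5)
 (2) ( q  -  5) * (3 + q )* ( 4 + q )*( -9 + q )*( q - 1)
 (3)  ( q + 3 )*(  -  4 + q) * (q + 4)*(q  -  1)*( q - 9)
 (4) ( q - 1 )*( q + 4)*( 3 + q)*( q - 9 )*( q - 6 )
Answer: 2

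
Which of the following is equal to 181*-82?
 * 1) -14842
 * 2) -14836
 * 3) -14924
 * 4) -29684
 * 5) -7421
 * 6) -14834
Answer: 1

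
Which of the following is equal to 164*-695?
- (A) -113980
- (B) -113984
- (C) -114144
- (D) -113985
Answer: A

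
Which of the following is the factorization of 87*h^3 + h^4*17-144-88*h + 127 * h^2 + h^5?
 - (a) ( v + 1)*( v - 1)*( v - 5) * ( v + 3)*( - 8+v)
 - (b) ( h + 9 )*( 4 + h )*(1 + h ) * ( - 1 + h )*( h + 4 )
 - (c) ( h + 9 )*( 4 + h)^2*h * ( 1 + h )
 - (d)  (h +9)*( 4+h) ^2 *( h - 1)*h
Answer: b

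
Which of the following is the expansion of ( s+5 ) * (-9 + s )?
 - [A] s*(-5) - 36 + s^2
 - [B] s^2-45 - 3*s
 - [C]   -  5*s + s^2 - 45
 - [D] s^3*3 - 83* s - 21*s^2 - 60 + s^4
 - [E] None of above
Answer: E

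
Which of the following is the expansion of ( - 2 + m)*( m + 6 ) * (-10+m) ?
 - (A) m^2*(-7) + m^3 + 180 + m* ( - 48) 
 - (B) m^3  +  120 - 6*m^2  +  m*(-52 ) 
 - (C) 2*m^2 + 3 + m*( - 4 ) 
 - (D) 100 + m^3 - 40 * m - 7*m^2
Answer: B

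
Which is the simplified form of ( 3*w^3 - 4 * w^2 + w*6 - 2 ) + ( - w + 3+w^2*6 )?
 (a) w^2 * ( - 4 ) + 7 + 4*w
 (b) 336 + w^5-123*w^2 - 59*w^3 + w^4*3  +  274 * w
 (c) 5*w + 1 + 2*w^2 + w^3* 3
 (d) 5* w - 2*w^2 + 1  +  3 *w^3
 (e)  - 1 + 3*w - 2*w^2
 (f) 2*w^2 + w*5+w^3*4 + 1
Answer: c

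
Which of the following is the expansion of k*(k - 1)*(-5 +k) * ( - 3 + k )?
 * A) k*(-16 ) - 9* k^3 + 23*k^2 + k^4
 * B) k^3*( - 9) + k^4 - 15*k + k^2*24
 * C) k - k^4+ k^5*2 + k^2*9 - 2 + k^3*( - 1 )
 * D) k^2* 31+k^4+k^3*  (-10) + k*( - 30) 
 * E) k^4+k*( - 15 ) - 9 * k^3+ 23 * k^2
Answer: E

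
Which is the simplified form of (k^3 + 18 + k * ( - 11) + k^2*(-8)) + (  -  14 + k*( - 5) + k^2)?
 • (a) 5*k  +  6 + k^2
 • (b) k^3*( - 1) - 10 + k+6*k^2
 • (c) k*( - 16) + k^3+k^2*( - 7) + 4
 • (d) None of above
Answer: c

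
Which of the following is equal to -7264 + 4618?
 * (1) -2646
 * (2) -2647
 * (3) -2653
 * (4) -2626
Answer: 1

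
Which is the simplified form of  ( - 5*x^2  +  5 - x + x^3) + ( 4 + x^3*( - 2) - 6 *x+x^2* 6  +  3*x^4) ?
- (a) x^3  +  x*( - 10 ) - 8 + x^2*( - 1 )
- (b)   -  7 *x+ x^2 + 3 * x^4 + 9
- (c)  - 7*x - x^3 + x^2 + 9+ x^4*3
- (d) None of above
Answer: c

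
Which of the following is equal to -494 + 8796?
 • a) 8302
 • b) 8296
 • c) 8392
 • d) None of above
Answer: a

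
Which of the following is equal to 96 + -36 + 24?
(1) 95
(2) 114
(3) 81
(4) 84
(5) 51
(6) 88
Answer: 4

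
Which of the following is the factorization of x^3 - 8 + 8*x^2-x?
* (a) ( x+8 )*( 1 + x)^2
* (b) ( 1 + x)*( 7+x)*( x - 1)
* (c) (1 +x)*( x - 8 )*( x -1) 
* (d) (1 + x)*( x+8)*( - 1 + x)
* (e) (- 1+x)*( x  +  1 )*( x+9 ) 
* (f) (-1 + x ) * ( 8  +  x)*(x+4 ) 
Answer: d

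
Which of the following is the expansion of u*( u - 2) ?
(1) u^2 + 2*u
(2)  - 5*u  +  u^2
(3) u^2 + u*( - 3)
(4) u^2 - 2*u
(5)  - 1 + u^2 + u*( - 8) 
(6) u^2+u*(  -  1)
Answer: 4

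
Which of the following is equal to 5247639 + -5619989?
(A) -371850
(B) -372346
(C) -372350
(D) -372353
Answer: C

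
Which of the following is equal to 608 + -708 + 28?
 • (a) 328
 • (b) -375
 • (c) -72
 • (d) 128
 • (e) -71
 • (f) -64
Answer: c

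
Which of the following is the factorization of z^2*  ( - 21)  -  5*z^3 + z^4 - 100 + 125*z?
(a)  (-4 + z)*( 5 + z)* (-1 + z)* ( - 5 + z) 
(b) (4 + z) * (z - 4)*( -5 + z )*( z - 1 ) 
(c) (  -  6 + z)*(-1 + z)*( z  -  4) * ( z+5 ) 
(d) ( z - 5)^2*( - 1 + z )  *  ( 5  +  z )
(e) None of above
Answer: a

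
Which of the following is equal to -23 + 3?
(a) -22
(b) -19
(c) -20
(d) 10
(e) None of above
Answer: c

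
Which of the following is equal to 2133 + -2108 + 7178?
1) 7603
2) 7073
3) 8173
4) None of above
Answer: 4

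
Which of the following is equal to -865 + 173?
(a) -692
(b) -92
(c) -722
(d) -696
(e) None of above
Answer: a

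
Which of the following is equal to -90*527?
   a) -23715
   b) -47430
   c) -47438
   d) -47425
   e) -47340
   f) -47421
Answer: b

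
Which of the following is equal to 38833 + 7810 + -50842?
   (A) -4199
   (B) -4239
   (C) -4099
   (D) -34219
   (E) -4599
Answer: A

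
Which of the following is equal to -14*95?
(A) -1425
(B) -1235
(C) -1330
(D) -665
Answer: C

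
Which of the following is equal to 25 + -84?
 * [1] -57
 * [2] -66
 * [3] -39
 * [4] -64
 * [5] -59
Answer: 5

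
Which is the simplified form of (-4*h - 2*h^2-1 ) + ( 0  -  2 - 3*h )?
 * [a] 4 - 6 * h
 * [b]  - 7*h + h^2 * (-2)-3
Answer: b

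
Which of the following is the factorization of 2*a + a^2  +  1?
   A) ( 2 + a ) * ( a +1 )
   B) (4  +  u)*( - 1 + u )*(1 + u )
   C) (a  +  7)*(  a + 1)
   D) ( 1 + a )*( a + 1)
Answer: D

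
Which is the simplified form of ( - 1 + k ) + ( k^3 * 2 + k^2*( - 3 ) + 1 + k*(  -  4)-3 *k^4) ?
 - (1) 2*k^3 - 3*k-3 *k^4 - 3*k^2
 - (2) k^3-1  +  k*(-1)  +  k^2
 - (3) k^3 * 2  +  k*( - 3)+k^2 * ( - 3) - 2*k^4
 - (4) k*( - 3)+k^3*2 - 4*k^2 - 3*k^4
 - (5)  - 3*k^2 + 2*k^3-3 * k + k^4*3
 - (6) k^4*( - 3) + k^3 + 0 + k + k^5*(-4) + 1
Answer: 1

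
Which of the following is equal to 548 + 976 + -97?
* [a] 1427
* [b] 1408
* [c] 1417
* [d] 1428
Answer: a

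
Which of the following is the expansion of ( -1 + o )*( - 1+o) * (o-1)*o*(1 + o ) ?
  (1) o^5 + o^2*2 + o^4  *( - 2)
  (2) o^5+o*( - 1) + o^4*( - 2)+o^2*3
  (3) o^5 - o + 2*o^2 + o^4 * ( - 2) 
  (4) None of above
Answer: 3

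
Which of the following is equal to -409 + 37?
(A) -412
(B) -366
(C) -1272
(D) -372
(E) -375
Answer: D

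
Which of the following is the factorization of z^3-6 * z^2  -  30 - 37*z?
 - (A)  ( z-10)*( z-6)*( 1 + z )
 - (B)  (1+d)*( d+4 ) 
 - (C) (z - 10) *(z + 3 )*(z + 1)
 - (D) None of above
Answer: C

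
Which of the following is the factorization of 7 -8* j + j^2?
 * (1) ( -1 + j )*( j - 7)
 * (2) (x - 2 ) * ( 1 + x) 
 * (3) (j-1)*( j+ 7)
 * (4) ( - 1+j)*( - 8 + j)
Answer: 1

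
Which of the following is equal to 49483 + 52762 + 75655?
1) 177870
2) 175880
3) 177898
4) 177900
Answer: 4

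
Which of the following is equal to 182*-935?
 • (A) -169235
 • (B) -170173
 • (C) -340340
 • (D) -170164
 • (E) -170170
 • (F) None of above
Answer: E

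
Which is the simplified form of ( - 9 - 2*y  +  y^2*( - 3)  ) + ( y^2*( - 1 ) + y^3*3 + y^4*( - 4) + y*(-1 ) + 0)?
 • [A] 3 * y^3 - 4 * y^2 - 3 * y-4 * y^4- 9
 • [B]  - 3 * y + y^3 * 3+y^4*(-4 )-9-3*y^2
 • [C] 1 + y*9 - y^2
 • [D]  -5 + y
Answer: A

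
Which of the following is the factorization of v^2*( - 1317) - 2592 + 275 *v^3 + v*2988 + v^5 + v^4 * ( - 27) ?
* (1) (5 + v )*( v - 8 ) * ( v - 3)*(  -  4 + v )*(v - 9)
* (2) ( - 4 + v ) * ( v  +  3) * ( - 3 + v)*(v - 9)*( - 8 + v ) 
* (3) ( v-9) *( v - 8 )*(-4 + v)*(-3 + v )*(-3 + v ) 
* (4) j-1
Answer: 3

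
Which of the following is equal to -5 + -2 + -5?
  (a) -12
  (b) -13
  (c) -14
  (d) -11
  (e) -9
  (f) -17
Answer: a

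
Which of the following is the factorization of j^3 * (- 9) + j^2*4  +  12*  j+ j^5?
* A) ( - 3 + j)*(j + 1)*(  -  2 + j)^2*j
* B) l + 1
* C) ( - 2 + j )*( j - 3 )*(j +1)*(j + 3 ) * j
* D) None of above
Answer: D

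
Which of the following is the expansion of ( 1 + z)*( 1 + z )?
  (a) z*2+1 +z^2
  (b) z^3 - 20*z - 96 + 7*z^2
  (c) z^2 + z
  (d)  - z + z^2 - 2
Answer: a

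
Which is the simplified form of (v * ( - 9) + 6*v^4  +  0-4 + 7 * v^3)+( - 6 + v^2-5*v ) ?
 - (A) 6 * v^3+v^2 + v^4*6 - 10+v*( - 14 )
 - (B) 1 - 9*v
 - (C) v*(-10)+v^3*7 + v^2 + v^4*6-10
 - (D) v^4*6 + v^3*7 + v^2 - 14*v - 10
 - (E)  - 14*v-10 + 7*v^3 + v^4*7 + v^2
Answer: D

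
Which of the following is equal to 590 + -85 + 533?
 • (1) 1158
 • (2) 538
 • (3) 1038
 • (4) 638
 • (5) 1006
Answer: 3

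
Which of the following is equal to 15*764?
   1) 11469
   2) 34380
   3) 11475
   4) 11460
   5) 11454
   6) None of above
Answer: 4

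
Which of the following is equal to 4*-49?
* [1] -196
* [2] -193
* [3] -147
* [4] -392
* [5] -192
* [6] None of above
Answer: 1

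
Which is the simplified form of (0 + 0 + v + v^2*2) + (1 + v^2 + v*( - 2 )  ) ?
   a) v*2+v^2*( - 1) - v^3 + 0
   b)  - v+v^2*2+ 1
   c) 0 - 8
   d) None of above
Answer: d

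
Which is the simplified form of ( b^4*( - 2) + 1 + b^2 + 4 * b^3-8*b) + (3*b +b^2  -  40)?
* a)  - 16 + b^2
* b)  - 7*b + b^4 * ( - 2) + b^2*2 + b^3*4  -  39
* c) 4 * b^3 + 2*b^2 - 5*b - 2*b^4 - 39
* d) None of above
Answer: c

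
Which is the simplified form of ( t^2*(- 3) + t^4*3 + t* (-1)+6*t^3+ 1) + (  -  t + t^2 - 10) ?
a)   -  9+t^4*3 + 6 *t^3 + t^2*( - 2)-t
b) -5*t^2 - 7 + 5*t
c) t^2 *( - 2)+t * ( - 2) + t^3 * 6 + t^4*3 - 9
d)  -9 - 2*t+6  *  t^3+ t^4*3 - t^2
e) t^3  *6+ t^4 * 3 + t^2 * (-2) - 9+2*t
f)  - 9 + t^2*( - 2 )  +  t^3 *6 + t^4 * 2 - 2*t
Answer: c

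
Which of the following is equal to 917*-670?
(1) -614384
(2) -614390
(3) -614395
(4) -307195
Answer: 2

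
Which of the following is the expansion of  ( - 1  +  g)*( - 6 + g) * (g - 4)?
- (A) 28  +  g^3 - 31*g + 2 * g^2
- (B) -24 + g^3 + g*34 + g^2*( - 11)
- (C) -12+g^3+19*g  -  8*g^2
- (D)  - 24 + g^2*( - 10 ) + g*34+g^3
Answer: B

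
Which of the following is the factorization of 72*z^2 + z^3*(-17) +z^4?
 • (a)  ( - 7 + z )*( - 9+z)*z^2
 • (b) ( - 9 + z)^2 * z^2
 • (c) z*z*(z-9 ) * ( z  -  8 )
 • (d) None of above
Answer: c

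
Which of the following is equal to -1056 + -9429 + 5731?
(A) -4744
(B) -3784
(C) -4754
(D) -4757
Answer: C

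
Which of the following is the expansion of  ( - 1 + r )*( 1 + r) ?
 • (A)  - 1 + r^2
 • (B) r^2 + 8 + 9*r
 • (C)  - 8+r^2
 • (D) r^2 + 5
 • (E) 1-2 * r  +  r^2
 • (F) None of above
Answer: A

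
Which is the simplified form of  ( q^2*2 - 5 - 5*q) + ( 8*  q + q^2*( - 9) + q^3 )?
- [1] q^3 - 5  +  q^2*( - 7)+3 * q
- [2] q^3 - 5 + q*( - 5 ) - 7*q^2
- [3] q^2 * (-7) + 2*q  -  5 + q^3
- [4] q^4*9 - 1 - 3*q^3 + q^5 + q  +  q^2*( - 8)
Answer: 1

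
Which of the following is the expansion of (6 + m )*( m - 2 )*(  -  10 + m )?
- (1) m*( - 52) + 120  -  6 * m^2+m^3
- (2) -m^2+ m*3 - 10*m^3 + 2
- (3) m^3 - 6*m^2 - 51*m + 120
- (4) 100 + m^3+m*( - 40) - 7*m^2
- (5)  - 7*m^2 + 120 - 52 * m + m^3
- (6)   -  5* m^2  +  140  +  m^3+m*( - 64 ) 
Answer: 1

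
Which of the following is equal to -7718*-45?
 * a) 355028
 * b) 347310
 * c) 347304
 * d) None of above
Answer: b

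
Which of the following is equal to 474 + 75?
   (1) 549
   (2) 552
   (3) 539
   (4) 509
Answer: 1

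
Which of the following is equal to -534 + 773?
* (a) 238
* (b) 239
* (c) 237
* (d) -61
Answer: b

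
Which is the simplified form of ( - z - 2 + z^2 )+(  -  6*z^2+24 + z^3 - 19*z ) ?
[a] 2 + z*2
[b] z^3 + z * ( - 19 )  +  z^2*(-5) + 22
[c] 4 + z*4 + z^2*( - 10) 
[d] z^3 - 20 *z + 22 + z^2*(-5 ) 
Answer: d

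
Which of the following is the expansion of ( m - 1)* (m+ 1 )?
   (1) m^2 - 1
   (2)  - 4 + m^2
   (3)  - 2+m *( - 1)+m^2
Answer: 1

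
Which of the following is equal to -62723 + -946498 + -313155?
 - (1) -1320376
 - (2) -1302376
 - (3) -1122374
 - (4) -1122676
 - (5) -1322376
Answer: 5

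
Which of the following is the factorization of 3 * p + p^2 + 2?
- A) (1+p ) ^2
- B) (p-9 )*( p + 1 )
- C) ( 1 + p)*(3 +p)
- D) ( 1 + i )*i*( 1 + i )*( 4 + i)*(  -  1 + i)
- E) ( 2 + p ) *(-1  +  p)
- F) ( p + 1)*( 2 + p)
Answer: F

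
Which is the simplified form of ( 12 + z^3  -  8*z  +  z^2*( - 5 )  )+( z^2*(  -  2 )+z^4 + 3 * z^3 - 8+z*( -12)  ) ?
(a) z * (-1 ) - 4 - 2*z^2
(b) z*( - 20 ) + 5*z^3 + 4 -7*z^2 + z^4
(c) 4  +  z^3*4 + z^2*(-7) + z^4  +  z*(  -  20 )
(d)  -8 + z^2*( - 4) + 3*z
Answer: c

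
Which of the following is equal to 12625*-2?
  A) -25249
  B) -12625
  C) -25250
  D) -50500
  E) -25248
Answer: C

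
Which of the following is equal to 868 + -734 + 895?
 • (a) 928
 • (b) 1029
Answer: b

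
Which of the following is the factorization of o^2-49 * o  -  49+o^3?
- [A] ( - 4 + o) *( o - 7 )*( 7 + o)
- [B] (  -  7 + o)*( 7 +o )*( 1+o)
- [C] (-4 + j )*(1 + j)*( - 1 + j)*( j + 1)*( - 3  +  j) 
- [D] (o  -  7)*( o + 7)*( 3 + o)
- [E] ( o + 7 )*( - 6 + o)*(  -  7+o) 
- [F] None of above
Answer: B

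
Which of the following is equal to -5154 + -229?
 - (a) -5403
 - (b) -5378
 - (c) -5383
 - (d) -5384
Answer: c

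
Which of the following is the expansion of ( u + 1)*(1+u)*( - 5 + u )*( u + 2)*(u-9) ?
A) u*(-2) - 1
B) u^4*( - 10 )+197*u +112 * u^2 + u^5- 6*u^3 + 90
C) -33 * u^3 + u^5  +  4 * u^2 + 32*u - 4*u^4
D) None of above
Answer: B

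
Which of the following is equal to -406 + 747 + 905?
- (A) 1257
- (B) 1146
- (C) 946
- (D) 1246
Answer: D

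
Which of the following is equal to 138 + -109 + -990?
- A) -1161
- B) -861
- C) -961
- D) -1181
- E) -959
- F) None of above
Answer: C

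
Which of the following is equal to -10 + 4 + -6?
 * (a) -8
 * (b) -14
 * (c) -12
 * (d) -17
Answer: c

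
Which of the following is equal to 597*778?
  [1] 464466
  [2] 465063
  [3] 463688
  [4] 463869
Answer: 1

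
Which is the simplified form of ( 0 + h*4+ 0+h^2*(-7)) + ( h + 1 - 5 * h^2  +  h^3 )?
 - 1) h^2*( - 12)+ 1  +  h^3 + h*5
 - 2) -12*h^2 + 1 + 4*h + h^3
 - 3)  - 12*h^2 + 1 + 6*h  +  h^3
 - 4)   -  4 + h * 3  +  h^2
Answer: 1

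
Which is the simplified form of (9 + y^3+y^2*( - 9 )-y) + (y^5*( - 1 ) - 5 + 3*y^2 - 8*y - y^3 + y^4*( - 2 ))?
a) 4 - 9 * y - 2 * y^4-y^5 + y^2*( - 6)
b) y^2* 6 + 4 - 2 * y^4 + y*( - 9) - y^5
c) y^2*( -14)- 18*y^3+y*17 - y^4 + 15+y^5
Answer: a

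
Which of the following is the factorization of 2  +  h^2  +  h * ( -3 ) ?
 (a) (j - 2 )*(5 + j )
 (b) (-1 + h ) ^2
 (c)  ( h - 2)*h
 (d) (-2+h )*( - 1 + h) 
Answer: d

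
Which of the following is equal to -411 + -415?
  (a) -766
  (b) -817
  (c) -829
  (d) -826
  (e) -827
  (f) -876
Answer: d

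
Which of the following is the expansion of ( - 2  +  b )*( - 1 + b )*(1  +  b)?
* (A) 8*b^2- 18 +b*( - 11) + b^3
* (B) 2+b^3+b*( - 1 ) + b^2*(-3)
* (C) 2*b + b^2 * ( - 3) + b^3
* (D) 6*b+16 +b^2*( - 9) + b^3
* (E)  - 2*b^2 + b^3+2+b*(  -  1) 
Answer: E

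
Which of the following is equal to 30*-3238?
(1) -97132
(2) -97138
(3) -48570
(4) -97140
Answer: 4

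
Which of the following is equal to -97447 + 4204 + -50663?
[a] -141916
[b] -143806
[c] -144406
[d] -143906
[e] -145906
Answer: d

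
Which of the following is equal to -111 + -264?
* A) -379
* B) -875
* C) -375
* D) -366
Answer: C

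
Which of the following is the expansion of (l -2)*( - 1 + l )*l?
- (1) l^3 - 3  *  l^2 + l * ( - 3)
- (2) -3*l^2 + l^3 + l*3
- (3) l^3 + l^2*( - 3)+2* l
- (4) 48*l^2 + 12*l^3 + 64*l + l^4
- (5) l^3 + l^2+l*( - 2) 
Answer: 3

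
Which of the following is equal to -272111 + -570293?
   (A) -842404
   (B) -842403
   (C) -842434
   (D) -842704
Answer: A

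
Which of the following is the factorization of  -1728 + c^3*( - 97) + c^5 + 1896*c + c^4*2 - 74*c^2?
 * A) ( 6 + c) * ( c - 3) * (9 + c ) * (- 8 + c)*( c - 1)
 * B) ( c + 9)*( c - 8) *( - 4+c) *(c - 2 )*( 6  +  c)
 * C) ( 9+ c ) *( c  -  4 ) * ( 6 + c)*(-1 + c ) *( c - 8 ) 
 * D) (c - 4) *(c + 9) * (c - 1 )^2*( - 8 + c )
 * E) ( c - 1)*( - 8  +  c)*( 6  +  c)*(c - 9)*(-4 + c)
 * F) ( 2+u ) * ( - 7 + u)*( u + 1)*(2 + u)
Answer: C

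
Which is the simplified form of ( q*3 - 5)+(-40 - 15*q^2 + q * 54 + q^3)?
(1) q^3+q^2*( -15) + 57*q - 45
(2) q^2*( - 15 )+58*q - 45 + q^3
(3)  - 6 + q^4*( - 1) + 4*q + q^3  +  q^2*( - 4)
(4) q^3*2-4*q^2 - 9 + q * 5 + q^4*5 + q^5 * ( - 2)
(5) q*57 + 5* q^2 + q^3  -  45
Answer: 1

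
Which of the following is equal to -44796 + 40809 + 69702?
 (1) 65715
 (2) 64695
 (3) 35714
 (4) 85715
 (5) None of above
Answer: 1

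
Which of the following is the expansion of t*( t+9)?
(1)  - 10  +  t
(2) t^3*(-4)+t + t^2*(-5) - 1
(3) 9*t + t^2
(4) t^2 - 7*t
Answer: 3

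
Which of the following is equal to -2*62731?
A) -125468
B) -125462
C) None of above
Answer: B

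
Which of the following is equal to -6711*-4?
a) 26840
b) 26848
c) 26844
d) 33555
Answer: c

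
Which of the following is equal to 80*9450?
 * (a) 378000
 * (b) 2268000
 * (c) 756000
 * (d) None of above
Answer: c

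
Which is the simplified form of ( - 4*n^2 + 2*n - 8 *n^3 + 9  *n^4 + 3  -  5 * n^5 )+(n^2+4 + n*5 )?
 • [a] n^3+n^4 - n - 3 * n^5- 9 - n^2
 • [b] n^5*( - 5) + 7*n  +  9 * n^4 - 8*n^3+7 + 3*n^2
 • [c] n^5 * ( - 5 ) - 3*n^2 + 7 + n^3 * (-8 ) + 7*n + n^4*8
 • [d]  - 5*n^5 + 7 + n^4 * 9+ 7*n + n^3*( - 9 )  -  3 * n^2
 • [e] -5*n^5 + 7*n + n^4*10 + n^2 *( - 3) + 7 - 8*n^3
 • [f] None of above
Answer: f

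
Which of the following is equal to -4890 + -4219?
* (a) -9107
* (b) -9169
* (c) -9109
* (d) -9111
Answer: c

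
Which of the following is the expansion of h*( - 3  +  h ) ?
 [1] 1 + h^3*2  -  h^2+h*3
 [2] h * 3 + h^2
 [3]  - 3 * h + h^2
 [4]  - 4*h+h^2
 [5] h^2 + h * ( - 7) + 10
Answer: 3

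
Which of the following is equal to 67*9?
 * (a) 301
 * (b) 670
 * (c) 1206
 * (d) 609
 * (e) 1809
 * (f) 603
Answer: f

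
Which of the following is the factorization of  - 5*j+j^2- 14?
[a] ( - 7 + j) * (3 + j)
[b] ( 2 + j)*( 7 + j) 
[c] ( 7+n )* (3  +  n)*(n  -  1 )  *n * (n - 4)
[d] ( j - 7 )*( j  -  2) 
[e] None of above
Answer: e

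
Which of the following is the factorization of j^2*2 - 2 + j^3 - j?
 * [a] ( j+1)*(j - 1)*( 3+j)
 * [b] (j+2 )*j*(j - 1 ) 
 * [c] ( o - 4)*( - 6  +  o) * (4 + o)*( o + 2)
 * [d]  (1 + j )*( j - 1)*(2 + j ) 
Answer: d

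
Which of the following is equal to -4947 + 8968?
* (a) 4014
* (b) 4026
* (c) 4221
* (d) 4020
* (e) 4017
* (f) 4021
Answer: f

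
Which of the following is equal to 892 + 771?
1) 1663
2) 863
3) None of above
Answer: 1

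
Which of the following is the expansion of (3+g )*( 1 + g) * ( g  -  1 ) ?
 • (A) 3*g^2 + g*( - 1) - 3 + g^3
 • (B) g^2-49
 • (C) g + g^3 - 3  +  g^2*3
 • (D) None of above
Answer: A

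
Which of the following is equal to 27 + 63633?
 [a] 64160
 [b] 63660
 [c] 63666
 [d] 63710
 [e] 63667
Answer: b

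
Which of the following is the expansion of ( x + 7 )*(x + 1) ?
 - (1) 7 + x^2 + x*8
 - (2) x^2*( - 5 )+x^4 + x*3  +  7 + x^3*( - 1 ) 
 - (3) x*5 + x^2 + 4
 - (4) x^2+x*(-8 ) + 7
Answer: 1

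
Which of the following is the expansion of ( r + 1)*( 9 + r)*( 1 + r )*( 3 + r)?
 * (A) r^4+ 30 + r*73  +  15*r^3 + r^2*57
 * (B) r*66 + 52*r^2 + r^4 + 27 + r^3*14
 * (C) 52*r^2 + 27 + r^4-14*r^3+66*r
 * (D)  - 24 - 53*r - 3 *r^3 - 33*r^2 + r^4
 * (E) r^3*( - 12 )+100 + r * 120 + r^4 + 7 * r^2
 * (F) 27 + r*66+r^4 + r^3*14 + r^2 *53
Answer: B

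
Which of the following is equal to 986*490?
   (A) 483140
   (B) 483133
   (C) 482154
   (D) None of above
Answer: A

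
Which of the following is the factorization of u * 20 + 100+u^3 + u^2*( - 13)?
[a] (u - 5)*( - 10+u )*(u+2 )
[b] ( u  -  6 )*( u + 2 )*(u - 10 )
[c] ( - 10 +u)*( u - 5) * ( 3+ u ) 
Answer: a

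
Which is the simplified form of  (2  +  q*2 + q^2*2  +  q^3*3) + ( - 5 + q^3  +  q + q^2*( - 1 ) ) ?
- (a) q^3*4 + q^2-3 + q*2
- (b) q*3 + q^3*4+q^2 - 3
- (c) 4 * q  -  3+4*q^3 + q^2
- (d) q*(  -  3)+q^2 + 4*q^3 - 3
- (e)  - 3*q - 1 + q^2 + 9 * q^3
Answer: b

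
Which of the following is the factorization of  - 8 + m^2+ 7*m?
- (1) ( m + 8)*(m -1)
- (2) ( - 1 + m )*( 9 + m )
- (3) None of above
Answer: 1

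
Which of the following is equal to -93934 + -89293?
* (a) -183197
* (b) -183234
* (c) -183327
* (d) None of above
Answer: d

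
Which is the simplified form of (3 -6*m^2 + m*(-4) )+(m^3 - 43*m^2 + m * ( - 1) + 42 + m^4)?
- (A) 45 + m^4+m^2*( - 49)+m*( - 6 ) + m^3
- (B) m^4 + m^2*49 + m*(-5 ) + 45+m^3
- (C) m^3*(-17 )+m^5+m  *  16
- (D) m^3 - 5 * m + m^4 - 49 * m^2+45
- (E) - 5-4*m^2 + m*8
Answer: D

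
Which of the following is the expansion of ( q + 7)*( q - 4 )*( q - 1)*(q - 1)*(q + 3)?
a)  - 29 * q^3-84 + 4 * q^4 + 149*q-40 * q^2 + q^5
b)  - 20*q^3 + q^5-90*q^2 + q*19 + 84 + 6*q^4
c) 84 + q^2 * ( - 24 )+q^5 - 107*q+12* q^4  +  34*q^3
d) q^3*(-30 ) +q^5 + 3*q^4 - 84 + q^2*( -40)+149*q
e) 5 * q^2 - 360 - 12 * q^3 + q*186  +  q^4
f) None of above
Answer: f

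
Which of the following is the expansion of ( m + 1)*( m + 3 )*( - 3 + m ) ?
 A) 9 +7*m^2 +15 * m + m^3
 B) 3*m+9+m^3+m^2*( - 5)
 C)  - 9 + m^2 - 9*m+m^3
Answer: C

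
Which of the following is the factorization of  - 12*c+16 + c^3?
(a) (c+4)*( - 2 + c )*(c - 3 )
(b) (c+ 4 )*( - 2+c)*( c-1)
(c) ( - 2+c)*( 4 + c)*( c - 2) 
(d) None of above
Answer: c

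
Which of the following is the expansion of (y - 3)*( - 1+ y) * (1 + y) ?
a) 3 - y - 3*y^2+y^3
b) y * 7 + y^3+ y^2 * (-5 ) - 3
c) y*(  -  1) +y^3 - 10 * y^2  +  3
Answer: a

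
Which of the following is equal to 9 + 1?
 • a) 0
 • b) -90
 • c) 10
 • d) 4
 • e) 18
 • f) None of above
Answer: c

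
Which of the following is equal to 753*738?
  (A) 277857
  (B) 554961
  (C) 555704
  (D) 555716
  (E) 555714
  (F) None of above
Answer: E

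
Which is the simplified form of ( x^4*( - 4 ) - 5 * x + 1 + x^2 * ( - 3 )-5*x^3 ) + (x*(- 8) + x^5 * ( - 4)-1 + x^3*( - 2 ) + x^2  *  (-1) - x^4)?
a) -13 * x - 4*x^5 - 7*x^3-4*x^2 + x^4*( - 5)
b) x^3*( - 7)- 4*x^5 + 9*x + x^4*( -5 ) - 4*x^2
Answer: a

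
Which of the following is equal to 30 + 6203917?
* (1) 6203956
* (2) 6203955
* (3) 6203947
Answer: 3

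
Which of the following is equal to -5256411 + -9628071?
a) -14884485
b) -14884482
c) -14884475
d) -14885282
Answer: b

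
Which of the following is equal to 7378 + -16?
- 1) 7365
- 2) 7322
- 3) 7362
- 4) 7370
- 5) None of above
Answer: 3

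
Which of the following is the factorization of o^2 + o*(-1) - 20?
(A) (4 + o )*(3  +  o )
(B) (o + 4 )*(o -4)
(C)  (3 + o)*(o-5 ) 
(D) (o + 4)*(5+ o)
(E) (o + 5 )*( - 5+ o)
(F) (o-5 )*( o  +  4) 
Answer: F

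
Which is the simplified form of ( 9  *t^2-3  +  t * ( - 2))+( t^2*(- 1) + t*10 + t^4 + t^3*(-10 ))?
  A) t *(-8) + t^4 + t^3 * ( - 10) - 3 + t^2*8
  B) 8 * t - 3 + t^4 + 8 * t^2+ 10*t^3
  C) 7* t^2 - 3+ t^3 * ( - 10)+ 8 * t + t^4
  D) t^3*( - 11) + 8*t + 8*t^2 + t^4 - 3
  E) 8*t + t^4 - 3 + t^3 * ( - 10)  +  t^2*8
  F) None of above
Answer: E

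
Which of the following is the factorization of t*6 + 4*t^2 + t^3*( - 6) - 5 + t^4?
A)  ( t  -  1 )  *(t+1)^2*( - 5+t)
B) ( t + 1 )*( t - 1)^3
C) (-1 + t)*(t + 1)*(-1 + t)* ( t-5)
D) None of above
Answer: C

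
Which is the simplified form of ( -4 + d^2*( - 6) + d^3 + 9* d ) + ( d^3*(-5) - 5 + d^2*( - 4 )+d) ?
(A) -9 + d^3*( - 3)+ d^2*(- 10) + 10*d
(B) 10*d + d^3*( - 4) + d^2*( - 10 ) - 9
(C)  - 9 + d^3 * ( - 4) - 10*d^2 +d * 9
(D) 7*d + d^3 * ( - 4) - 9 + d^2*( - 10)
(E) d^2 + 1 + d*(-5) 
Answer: B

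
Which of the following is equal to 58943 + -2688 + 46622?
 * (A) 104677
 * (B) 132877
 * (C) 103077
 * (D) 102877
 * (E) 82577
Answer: D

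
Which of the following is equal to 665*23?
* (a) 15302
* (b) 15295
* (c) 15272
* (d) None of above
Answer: b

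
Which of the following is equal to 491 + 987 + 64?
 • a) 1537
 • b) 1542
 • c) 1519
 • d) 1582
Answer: b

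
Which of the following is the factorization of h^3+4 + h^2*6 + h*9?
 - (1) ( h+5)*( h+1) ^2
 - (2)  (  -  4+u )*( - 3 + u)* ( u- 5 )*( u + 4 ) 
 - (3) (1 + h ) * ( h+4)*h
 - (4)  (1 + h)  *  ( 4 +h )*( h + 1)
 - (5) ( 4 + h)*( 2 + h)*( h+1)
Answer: 4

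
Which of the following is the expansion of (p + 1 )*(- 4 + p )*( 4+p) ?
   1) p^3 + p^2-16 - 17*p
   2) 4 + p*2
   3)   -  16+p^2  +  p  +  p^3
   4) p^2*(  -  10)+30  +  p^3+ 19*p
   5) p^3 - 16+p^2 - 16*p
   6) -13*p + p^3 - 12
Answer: 5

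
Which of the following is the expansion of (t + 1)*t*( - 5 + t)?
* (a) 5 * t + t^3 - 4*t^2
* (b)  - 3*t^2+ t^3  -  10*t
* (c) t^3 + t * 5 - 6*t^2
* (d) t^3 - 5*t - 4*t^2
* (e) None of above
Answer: d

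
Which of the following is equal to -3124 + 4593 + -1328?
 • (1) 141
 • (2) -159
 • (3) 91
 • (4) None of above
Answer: 1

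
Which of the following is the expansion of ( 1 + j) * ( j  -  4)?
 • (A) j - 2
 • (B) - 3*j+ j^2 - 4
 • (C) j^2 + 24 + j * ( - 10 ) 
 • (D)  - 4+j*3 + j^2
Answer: B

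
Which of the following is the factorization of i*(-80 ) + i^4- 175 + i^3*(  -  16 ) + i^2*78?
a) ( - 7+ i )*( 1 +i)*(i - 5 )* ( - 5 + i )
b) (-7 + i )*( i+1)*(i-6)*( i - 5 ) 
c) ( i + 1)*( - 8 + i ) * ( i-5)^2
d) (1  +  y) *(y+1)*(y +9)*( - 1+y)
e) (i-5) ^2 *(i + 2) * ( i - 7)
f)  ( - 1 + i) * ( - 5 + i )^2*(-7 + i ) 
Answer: a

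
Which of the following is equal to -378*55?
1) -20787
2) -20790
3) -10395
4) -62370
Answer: 2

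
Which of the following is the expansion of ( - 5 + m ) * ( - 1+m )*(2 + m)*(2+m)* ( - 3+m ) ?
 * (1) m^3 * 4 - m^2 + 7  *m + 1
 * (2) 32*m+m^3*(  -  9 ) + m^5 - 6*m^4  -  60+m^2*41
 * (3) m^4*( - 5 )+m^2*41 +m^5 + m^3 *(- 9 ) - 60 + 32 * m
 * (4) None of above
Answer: 3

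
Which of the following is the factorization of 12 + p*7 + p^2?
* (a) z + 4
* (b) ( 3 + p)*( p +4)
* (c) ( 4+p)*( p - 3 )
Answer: b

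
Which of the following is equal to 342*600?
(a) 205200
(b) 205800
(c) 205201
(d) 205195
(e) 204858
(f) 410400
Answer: a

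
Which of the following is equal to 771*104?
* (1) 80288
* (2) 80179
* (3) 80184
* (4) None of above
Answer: 3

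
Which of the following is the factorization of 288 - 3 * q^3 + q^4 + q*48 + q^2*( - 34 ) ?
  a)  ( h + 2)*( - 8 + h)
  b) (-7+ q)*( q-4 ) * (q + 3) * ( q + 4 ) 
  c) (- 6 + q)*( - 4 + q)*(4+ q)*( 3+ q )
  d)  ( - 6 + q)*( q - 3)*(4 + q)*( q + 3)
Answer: c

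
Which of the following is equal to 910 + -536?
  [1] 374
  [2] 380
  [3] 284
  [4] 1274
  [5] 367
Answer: 1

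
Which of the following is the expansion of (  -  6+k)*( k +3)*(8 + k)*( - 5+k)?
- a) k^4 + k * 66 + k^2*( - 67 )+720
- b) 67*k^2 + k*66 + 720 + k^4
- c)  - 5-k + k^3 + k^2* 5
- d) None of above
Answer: a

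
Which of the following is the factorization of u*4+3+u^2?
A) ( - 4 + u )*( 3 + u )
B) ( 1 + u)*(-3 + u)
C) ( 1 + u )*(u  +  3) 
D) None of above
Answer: C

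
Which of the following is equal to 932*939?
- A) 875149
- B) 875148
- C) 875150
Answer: B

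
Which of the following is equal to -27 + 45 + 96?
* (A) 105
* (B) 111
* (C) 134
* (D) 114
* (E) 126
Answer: D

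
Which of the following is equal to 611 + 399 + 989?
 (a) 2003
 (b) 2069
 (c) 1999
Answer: c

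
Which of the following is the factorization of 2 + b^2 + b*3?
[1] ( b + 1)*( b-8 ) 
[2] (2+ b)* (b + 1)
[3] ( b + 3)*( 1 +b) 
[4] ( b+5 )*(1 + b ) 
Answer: 2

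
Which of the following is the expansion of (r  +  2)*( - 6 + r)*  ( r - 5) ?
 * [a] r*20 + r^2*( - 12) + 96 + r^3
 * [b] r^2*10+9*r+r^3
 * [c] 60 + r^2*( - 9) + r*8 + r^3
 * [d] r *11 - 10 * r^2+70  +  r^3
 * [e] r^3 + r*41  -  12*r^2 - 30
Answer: c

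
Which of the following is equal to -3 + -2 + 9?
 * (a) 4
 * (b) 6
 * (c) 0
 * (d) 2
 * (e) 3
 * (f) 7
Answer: a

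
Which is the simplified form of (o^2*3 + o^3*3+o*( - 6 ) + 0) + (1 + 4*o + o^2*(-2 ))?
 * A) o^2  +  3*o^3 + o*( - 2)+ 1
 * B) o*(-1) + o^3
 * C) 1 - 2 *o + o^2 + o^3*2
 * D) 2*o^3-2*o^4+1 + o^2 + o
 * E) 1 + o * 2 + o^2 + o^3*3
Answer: A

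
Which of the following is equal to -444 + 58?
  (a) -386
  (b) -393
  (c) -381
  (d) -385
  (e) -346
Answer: a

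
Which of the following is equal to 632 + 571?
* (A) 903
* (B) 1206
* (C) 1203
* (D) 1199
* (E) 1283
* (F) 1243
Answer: C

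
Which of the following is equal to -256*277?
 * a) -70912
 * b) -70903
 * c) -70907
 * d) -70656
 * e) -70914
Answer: a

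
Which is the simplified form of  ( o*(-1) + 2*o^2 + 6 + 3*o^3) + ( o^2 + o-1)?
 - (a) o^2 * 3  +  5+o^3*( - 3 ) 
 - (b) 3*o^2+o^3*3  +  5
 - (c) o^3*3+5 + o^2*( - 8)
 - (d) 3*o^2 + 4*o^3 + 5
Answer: b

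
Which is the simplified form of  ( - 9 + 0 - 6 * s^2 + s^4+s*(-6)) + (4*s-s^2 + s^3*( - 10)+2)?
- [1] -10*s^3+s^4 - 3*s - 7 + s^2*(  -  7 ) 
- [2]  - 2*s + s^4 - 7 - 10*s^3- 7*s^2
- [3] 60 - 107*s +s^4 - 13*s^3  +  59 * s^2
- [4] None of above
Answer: 2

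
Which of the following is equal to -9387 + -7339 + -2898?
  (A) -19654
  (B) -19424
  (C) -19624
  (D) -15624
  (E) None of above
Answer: C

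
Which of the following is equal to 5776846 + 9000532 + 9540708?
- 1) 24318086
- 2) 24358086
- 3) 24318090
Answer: 1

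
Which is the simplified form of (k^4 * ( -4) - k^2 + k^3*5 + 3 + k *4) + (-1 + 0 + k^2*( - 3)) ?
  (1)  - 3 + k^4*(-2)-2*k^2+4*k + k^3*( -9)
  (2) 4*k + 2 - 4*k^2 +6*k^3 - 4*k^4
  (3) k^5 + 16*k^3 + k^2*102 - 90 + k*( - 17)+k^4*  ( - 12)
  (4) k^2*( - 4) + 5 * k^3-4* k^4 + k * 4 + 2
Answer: 4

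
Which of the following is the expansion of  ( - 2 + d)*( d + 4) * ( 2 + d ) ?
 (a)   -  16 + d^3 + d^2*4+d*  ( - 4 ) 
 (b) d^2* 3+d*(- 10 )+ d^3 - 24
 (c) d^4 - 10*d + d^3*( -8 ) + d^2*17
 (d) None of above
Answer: a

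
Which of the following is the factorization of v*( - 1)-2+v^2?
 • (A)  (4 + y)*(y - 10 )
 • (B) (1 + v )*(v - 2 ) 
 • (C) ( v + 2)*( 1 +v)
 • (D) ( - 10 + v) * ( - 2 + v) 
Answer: B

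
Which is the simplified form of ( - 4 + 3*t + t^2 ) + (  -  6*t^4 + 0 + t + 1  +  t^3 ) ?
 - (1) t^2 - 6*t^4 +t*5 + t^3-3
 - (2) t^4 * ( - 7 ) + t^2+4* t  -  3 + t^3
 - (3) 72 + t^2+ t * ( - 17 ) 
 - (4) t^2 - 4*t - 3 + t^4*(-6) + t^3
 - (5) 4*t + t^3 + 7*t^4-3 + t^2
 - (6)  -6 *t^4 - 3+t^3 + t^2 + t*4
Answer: 6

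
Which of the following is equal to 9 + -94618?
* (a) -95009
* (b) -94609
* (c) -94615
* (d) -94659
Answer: b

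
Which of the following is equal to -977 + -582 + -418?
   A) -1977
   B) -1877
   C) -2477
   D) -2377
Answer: A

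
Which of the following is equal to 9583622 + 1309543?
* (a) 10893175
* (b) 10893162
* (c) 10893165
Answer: c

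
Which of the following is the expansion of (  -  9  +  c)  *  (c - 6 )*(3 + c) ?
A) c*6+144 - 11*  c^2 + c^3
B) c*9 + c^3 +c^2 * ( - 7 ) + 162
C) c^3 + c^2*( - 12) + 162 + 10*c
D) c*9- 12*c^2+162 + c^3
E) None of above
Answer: D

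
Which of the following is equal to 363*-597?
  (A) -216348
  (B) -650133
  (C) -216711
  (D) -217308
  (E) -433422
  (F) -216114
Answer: C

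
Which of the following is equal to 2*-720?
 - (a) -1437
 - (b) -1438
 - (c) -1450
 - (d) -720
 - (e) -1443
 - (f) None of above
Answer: f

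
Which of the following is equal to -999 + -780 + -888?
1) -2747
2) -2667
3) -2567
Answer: 2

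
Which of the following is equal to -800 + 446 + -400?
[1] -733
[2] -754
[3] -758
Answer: 2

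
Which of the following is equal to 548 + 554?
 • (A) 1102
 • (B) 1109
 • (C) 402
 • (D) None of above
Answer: A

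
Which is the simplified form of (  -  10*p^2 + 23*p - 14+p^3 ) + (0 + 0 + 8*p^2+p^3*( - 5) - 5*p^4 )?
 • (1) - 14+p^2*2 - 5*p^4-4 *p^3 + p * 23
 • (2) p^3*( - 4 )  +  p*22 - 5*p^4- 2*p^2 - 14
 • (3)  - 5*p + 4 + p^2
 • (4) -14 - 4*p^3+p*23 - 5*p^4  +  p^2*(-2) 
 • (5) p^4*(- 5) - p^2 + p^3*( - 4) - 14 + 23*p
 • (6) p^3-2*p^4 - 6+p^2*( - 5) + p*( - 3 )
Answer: 4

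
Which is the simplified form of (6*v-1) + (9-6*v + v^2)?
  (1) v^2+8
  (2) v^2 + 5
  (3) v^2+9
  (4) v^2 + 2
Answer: 1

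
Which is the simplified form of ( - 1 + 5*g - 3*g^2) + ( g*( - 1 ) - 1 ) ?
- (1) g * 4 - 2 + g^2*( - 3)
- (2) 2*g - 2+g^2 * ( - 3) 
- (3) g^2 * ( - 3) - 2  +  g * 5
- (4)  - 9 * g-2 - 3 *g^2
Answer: 1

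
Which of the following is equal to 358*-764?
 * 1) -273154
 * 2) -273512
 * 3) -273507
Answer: 2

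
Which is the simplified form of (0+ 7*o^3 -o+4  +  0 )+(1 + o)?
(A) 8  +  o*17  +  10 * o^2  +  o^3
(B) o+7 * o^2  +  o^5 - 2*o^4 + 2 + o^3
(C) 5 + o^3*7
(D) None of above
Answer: C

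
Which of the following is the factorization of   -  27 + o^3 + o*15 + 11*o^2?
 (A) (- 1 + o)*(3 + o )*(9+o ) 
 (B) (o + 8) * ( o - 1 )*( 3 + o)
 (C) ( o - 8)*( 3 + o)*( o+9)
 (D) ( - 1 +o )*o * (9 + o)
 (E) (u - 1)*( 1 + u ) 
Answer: A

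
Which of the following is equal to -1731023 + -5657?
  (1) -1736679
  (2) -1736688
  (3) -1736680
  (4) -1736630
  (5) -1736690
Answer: 3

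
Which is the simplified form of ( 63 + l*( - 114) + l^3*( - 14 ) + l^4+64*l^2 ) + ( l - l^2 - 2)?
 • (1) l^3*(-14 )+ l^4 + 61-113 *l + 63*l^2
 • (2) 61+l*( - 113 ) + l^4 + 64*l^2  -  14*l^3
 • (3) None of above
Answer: 1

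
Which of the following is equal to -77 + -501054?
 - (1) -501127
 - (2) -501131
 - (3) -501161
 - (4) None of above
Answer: 2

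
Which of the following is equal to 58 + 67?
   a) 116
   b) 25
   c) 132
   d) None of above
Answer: d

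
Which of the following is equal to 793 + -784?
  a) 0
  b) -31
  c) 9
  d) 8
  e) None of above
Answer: c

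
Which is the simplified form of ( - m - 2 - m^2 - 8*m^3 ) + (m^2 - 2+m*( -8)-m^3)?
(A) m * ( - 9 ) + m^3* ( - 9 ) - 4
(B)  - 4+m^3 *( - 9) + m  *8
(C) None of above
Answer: A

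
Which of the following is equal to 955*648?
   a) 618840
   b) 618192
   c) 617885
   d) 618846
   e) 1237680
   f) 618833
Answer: a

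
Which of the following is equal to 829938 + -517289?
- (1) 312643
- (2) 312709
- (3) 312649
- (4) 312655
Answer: 3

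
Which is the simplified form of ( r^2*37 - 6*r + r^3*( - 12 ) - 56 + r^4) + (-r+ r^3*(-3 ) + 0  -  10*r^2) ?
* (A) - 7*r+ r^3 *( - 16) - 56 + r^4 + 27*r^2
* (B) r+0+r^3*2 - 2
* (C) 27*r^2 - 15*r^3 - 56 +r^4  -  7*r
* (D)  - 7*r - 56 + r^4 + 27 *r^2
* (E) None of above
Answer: C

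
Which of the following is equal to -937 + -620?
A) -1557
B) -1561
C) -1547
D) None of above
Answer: A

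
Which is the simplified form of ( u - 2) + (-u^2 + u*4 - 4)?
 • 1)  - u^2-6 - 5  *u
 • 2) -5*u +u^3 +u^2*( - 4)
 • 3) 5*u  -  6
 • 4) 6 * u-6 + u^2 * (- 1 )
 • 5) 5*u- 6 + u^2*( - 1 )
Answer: 5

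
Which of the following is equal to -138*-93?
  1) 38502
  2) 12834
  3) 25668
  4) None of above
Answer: 2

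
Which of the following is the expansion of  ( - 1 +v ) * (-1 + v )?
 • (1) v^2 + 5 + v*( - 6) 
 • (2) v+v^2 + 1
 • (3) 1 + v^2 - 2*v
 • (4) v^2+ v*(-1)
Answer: 3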